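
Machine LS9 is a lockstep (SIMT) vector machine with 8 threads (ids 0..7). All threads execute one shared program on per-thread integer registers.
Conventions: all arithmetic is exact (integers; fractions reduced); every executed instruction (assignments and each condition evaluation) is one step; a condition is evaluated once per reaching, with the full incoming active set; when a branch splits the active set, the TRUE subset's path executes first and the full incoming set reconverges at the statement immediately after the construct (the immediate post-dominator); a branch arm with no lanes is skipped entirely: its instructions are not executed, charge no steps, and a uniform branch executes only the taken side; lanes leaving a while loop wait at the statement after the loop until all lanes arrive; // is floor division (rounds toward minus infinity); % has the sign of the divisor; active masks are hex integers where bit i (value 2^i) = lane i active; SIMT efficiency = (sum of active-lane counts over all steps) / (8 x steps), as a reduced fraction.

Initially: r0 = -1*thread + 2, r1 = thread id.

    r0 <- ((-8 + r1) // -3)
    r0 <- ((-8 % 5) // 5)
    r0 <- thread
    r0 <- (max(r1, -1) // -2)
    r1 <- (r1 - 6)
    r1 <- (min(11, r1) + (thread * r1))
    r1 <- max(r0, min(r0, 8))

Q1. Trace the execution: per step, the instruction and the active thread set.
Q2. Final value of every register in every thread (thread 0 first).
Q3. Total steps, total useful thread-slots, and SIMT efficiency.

step 0: r0 <- ((-8 + r1) // -3)      0xff
step 1: r0 <- ((-8 % 5) // 5)        0xff
step 2: r0 <- thread                 0xff
step 3: r0 <- (max(r1, -1) // -2)    0xff
step 4: r1 <- (r1 - 6)               0xff
step 5: r1 <- (min(11, r1) + (thread * r1)) 0xff
step 6: r1 <- max(r0, min(r0, 8))    0xff

Answer: 7 steps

r0: 0,-1,-1,-2,-2,-3,-3,-4
r1: 0,-1,-1,-2,-2,-3,-3,-4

steps = 7; useful = 56; efficiency = 56/56 = 1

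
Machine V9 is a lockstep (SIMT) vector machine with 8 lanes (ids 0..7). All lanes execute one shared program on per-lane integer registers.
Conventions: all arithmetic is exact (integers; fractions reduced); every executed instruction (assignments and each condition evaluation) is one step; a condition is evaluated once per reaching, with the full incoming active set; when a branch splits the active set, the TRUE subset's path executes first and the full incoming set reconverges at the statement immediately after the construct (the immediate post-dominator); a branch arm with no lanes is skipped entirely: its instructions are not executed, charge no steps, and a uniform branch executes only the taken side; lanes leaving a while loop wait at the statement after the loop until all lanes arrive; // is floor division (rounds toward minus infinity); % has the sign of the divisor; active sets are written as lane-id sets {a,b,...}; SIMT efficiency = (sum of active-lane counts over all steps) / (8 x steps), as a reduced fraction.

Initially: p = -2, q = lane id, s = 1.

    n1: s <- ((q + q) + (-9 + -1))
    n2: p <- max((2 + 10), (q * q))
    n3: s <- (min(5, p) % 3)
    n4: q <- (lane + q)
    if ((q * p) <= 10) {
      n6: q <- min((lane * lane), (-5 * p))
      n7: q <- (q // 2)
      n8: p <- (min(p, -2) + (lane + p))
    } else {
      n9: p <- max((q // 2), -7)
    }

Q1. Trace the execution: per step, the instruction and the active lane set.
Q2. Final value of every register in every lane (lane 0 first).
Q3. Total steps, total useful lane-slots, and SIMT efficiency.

step 0: s <- ((q + q) + (-9 + -1))   {0,1,2,3,4,5,6,7}
step 1: p <- max((2 + 10), (q * q))  {0,1,2,3,4,5,6,7}
step 2: s <- (min(5, p) % 3)         {0,1,2,3,4,5,6,7}
step 3: q <- (lane + q)              {0,1,2,3,4,5,6,7}
step 4: eval ((q * p) <= 10)         {0,1,2,3,4,5,6,7}
step 5: q <- min((lane * lane), (-5 * p)) {0}
step 6: q <- (q // 2)                {0}
step 7: p <- (min(p, -2) + (lane + p)) {0}
step 8: p <- max((q // 2), -7)       {1,2,3,4,5,6,7}

Answer: 9 steps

p: 10,1,2,3,4,5,6,7
q: -30,2,4,6,8,10,12,14
s: 2,2,2,2,2,2,2,2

steps = 9; useful = 50; efficiency = 50/72 = 25/36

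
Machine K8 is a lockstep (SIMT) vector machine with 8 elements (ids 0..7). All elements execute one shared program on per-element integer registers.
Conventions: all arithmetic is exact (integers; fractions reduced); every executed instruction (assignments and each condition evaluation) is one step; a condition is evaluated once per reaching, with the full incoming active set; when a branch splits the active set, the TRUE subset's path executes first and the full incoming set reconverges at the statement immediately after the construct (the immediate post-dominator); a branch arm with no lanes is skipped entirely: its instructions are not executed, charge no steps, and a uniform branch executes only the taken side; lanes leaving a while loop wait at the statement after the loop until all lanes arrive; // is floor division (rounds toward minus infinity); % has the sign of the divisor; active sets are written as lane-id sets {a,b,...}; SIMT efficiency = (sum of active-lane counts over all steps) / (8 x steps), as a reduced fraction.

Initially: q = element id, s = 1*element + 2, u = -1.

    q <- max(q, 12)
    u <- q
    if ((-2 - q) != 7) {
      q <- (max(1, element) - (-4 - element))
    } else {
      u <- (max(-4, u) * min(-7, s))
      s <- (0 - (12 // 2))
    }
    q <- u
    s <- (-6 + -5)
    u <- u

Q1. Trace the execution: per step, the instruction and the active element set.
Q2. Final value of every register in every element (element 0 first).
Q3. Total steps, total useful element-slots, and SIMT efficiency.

step 0: q <- max(q, 12)              {0,1,2,3,4,5,6,7}
step 1: u <- q                       {0,1,2,3,4,5,6,7}
step 2: eval ((-2 - q) != 7)         {0,1,2,3,4,5,6,7}
step 3: q <- (max(1, element) - (-4 - element)) {0,1,2,3,4,5,6,7}
step 4: q <- u                       {0,1,2,3,4,5,6,7}
step 5: s <- (-6 + -5)               {0,1,2,3,4,5,6,7}
step 6: u <- u                       {0,1,2,3,4,5,6,7}

Answer: 7 steps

q: 12,12,12,12,12,12,12,12
s: -11,-11,-11,-11,-11,-11,-11,-11
u: 12,12,12,12,12,12,12,12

steps = 7; useful = 56; efficiency = 56/56 = 1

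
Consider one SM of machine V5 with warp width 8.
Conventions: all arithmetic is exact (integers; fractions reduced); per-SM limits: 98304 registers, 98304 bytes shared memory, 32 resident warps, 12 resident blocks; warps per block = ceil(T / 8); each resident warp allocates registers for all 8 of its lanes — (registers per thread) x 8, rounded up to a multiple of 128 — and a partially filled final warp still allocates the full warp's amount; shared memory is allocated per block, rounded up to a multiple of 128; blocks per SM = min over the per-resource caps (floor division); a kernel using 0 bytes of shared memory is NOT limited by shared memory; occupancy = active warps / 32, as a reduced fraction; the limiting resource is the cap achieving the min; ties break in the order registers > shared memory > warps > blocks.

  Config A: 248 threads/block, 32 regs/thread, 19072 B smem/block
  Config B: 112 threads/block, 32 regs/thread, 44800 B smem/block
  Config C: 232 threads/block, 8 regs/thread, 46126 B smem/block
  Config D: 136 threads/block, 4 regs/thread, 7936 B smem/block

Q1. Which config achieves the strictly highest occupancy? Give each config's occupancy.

occupancies: A 31/32, B 7/8, C 29/32, D 17/32

Answer: A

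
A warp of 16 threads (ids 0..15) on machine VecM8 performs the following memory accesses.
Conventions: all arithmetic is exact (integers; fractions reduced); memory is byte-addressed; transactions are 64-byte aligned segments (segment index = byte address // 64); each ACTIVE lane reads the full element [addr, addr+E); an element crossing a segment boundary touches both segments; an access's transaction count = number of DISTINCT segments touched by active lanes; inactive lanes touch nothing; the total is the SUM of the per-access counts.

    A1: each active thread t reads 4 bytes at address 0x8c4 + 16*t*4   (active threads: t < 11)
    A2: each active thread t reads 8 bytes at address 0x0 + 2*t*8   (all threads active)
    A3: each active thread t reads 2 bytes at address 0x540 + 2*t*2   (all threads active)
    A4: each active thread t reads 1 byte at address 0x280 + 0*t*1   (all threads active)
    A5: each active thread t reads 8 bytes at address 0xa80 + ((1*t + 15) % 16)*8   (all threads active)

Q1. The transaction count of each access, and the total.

A1: 11 transactions
A2: 4 transactions
A3: 1 transaction
A4: 1 transaction
A5: 2 transactions

Answer: 11,4,1,1,2; total 19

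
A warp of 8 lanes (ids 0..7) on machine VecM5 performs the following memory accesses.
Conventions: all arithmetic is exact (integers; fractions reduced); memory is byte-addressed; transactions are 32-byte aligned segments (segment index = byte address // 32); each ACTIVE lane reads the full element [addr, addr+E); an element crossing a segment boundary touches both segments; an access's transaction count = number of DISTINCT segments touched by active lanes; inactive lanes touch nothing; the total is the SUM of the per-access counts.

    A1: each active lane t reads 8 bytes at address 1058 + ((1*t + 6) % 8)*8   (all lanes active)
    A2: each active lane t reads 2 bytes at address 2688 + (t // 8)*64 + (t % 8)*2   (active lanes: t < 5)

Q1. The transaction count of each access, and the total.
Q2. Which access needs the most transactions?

A1: 3 transactions
A2: 1 transaction

Answer: 3,1; total 4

Answer: A1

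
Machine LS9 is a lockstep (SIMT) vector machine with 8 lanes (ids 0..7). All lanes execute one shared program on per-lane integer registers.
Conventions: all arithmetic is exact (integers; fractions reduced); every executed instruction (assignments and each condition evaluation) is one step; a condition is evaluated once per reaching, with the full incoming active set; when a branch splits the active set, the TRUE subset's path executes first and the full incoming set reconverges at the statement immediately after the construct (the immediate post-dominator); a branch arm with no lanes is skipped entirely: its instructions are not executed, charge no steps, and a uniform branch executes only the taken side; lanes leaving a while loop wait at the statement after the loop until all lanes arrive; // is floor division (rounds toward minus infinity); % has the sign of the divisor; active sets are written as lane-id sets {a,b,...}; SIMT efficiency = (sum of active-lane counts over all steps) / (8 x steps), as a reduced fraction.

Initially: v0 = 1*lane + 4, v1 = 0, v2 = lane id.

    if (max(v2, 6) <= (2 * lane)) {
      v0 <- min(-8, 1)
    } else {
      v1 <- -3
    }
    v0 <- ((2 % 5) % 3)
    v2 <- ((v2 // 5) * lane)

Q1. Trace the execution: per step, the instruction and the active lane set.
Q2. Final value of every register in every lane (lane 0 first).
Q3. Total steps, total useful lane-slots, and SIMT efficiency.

step 0: eval (max(v2, 6) <= (2 * lane)) {0,1,2,3,4,5,6,7}
step 1: v0 <- min(-8, 1)             {3,4,5,6,7}
step 2: v1 <- -3                     {0,1,2}
step 3: v0 <- ((2 % 5) % 3)          {0,1,2,3,4,5,6,7}
step 4: v2 <- ((v2 // 5) * lane)     {0,1,2,3,4,5,6,7}

Answer: 5 steps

v0: 2,2,2,2,2,2,2,2
v1: -3,-3,-3,0,0,0,0,0
v2: 0,0,0,0,0,5,6,7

steps = 5; useful = 32; efficiency = 32/40 = 4/5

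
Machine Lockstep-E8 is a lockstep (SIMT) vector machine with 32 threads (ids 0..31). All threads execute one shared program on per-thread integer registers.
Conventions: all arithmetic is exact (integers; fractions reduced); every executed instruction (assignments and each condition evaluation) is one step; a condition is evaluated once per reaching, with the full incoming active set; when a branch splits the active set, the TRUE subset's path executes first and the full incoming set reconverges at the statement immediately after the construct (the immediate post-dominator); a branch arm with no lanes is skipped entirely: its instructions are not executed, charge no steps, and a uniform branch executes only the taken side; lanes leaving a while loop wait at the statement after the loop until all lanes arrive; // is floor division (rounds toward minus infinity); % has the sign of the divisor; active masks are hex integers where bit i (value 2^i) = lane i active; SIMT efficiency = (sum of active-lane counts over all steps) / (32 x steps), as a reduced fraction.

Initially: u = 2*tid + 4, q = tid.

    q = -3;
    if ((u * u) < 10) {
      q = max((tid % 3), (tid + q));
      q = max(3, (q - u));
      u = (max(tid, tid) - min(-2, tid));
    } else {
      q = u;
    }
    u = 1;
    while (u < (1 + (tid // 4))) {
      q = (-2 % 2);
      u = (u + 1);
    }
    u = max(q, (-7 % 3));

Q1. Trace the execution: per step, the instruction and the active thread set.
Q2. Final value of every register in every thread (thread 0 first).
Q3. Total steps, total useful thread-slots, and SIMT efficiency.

step 0: q <- -3                      0xffffffff
step 1: eval ((u * u) < 10)          0xffffffff
step 2: q <- u                       0xffffffff
step 3: u <- 1                       0xffffffff
step 4: eval (u < (1 + (tid // 4)))  0xffffffff
step 5: q <- (-2 % 2)                0xfffffff0
step 6: u <- (u + 1)                 0xfffffff0
step 7: eval (u < (1 + (tid // 4)))  0xfffffff0
step 8: q <- (-2 % 2)                0xffffff00
step 9: u <- (u + 1)                 0xffffff00
step 10: eval (u < (1 + (tid // 4)))  0xffffff00
step 11: q <- (-2 % 2)                0xfffff000
step 12: u <- (u + 1)                 0xfffff000
step 13: eval (u < (1 + (tid // 4)))  0xfffff000
step 14: q <- (-2 % 2)                0xffff0000
step 15: u <- (u + 1)                 0xffff0000
step 16: eval (u < (1 + (tid // 4)))  0xffff0000
step 17: q <- (-2 % 2)                0xfff00000
step 18: u <- (u + 1)                 0xfff00000
step 19: eval (u < (1 + (tid // 4)))  0xfff00000
step 20: q <- (-2 % 2)                0xff000000
step 21: u <- (u + 1)                 0xff000000
step 22: eval (u < (1 + (tid // 4)))  0xff000000
step 23: q <- (-2 % 2)                0xf0000000
step 24: u <- (u + 1)                 0xf0000000
step 25: eval (u < (1 + (tid // 4)))  0xf0000000
step 26: u <- max(q, (-7 % 3))        0xffffffff

Answer: 27 steps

u: 4,6,8,10,2,2,2,2,2,2,2,2,2,2,2,2,2,2,2,2,2,2,2,2,2,2,2,2,2,2,2,2
q: 4,6,8,10,0,0,0,0,0,0,0,0,0,0,0,0,0,0,0,0,0,0,0,0,0,0,0,0,0,0,0,0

steps = 27; useful = 528; efficiency = 528/864 = 11/18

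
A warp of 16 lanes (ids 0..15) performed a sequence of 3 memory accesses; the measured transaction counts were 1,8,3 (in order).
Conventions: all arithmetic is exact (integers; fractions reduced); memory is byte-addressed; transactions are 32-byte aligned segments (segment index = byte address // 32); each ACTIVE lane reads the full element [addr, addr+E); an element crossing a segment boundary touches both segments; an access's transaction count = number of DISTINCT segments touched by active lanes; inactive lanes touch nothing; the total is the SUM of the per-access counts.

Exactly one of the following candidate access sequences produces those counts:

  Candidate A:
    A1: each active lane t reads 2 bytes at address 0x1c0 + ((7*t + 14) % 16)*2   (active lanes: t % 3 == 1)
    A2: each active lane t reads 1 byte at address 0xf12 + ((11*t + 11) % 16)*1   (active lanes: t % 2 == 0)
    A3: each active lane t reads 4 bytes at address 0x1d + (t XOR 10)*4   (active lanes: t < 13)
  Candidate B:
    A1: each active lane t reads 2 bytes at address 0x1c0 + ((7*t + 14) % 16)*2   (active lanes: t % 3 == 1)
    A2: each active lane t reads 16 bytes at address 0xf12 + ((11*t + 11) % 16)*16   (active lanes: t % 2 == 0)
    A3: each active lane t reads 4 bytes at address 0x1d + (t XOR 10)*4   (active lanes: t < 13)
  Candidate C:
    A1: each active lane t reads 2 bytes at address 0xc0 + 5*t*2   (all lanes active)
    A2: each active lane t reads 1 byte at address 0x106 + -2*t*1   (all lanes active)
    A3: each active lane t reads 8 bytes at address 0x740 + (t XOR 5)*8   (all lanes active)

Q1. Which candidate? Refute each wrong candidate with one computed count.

A: A2 gives 2 transactions, not 8
C: A1 gives 5 transactions, not 1
B: all counts match (1,8,3)

Answer: B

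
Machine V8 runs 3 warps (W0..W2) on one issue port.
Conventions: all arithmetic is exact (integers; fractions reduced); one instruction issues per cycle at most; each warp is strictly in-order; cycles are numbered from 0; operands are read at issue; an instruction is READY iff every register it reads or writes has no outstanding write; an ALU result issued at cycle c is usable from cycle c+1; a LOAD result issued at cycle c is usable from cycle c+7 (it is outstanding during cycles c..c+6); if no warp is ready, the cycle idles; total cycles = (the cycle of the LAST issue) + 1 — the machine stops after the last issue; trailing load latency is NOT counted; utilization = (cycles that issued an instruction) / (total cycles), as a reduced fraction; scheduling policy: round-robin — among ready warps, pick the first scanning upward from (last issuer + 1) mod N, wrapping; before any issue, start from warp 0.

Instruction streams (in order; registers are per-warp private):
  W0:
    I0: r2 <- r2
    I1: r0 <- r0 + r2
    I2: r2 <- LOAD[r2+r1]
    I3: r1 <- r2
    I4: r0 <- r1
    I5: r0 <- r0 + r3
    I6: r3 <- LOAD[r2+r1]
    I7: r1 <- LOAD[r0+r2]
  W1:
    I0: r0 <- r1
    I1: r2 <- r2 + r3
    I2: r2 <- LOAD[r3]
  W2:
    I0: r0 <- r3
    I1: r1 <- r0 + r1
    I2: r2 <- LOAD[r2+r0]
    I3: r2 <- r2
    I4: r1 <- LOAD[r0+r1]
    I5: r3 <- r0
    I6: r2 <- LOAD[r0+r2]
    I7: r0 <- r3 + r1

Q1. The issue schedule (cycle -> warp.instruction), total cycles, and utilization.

cycle 0: W0.I0
cycle 1: W1.I0
cycle 2: W2.I0
cycle 3: W0.I1
cycle 4: W1.I1
cycle 5: W2.I1
cycle 6: W0.I2
cycle 7: W1.I2
cycle 8: W2.I2
cycle 9: idle
cycle 10: idle
cycle 11: idle
cycle 12: idle
cycle 13: W0.I3
cycle 14: W0.I4
cycle 15: W2.I3
cycle 16: W0.I5
cycle 17: W2.I4
cycle 18: W0.I6
cycle 19: W2.I5
cycle 20: W0.I7
cycle 21: W2.I6
cycle 22: idle
cycle 23: idle
cycle 24: W2.I7

Answer: 25 cycles, utilization 19/25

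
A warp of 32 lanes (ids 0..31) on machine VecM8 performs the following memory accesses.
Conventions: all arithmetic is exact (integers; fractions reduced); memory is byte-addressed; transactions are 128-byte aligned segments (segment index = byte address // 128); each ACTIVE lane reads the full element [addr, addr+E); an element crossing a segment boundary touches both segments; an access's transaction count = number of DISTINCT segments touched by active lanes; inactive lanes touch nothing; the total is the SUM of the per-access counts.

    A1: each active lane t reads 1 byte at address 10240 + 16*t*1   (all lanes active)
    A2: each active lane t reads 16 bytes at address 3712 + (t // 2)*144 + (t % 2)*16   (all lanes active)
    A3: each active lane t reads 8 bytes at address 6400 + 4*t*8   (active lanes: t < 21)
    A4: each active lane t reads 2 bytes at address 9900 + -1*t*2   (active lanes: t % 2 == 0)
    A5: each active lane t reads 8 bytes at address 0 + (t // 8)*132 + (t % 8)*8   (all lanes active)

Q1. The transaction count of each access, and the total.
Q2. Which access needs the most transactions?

A1: 4 transactions
A2: 18 transactions
A3: 6 transactions
A4: 2 transactions
A5: 4 transactions

Answer: 4,18,6,2,4; total 34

Answer: A2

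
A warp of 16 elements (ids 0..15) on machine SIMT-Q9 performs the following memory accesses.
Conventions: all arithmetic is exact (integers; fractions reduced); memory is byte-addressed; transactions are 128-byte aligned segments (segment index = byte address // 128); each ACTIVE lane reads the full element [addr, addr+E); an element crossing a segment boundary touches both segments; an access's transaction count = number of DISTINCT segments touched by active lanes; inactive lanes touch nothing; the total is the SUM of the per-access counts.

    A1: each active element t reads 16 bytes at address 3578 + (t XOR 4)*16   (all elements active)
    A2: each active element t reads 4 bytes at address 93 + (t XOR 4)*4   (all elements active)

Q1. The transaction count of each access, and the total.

A1: 3 transactions
A2: 2 transactions

Answer: 3,2; total 5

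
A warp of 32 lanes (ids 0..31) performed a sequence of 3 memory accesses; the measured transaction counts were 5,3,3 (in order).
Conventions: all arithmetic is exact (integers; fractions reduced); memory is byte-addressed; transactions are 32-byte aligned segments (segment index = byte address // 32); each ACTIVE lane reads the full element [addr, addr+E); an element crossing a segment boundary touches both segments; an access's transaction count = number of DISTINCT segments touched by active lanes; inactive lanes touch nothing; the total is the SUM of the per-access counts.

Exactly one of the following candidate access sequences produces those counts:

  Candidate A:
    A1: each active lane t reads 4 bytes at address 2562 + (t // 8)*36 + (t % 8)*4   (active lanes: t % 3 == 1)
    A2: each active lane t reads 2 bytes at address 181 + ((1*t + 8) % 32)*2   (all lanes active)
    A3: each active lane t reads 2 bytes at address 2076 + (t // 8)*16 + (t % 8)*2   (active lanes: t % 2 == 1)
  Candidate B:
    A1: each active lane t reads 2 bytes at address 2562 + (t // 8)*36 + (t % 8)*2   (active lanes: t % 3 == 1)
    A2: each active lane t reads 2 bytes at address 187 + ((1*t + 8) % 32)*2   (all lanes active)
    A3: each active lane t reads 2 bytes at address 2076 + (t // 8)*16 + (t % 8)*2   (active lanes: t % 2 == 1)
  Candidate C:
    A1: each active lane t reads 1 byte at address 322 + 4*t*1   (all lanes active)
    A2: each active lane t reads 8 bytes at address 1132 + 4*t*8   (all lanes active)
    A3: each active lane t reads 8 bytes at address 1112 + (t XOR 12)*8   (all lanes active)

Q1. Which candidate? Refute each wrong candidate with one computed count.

B: A1 gives 4 transactions, not 5
C: A1 gives 4 transactions, not 5
A: all counts match (5,3,3)

Answer: A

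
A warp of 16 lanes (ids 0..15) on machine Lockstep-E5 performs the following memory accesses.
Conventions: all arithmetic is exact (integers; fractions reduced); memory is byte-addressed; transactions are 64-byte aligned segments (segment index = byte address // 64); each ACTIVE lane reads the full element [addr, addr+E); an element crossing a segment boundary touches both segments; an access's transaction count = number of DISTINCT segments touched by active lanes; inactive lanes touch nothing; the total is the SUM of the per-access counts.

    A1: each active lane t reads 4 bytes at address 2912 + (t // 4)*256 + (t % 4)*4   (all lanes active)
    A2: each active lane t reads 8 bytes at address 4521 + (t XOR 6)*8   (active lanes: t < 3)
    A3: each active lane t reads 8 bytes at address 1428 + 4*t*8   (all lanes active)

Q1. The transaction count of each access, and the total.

A1: 4 transactions
A2: 1 transaction
A3: 8 transactions

Answer: 4,1,8; total 13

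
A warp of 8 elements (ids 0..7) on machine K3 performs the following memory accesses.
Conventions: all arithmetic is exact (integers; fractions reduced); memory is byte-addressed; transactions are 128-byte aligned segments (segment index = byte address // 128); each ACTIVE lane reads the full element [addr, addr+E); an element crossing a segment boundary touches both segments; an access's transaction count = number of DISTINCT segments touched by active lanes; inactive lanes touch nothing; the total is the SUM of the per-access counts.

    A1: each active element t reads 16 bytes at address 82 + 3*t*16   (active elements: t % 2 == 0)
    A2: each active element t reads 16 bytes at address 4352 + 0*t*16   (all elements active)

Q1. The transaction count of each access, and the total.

A1: 4 transactions
A2: 1 transaction

Answer: 4,1; total 5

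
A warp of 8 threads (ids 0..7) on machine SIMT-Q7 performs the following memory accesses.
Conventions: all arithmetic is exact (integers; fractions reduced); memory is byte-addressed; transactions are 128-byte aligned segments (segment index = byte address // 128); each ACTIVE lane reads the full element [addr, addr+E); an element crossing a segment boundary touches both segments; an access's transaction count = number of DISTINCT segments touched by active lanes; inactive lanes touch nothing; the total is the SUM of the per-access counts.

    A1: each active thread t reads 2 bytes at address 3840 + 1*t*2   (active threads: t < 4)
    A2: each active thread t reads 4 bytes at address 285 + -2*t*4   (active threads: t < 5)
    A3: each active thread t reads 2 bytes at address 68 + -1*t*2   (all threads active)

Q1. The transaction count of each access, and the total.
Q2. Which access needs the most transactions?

A1: 1 transaction
A2: 2 transactions
A3: 1 transaction

Answer: 1,2,1; total 4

Answer: A2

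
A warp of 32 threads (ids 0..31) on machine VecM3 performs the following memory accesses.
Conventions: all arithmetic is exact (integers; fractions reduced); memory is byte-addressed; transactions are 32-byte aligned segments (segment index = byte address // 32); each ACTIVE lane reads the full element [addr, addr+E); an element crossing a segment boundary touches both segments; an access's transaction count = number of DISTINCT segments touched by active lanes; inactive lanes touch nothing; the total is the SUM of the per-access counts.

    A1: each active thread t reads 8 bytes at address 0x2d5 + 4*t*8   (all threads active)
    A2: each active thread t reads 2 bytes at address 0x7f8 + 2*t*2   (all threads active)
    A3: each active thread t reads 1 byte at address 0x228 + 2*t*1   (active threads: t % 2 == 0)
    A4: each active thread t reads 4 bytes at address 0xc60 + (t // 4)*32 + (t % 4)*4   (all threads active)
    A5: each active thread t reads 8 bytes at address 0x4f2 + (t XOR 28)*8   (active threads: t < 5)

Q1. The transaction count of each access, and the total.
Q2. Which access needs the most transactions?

A1: 32 transactions
A2: 5 transactions
A3: 3 transactions
A4: 8 transactions
A5: 3 transactions

Answer: 32,5,3,8,3; total 51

Answer: A1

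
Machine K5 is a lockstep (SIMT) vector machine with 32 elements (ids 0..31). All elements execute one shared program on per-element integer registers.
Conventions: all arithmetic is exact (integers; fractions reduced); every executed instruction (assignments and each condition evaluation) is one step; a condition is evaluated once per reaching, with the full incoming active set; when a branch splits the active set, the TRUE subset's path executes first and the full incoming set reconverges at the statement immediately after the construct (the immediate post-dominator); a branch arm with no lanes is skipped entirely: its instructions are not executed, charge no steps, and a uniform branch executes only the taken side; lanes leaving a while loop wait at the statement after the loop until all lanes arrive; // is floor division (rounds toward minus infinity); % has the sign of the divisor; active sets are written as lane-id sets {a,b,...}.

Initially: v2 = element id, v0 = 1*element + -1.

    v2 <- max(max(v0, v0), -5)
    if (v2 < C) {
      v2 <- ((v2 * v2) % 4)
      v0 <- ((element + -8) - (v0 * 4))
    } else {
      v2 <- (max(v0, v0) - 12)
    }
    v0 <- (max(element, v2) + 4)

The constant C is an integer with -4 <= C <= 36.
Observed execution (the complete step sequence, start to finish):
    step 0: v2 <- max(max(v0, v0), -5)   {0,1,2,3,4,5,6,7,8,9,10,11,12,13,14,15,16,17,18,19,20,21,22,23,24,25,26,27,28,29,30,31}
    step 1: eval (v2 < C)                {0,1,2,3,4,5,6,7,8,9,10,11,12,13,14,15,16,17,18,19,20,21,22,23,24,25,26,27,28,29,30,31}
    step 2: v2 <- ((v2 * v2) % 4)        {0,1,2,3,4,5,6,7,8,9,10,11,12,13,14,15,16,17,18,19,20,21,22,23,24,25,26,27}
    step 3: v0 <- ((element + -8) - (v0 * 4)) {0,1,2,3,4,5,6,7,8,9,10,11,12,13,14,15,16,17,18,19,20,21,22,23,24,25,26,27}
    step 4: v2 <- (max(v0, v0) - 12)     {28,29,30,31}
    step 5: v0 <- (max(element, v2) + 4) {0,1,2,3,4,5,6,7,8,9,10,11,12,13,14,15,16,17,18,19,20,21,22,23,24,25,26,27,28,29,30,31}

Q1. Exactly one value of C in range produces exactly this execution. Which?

Answer: C = 27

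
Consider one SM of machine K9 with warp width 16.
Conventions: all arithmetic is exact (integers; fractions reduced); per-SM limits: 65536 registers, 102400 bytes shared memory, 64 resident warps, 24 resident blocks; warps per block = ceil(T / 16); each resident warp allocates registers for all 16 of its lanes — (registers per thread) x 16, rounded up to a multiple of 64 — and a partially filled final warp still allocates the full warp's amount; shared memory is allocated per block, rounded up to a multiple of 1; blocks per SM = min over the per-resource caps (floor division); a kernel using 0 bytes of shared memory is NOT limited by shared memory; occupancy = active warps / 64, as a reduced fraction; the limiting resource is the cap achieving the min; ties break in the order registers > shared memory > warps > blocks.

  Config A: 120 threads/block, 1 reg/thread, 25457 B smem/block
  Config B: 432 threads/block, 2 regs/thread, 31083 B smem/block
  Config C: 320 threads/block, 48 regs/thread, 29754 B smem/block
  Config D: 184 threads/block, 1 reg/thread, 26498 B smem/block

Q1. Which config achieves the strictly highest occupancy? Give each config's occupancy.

occupancies: A 1/2, B 27/32, C 15/16, D 9/16

Answer: C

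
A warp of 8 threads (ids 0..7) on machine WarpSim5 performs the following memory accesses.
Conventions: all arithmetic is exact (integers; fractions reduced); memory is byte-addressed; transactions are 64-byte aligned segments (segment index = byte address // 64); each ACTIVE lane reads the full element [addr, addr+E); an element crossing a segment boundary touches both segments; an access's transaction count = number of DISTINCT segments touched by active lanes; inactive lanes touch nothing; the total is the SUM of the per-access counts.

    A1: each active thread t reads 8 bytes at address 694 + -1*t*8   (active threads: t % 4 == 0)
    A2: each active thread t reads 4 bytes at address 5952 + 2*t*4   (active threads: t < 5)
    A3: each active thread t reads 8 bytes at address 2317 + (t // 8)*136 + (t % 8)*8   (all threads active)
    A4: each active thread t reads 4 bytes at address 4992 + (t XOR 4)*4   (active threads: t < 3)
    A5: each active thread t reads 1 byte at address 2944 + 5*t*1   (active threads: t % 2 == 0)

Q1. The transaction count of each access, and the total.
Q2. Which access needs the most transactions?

A1: 1 transaction
A2: 1 transaction
A3: 2 transactions
A4: 1 transaction
A5: 1 transaction

Answer: 1,1,2,1,1; total 6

Answer: A3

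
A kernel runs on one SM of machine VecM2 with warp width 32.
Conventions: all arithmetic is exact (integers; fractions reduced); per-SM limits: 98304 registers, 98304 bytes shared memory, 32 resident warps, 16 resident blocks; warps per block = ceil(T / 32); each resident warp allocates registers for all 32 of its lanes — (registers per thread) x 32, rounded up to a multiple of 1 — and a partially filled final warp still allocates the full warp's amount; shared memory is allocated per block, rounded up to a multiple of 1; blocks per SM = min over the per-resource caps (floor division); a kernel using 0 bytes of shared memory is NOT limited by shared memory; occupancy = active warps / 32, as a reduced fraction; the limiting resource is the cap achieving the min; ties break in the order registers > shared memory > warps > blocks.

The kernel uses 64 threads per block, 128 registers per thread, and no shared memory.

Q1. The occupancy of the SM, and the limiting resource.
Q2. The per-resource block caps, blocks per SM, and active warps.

Answer: occupancy 3/4, limited by registers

registers: 12 blocks
shared memory: no limit (kernel uses none)
warps: 16 blocks
blocks: 16 blocks

Answer: 12 blocks, 24 active warps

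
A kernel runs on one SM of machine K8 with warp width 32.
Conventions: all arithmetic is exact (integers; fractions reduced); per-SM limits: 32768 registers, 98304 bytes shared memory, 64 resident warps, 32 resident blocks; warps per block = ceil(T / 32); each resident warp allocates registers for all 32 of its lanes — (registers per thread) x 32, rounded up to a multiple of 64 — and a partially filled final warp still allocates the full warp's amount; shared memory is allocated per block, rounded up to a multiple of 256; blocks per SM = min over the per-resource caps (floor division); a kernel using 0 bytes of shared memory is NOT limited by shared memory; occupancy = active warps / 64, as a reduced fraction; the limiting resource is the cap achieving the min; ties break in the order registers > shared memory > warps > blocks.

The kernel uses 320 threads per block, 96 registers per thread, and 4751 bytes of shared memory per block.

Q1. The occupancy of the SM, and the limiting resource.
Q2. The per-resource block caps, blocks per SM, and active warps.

Answer: occupancy 5/32, limited by registers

registers: 1 block
shared memory: 20 blocks
warps: 6 blocks
blocks: 32 blocks

Answer: 1 block, 10 active warps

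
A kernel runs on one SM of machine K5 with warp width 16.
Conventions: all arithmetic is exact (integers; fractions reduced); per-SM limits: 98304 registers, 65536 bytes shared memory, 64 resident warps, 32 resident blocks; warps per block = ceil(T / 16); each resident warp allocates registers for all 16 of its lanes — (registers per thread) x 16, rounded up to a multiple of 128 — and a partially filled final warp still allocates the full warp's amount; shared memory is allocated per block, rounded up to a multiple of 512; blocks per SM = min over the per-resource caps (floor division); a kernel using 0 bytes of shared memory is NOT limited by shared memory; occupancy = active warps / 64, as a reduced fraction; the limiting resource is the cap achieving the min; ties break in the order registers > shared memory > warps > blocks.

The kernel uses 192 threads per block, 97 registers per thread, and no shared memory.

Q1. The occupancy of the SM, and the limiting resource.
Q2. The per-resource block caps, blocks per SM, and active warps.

Answer: occupancy 3/4, limited by registers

registers: 4 blocks
shared memory: no limit (kernel uses none)
warps: 5 blocks
blocks: 32 blocks

Answer: 4 blocks, 48 active warps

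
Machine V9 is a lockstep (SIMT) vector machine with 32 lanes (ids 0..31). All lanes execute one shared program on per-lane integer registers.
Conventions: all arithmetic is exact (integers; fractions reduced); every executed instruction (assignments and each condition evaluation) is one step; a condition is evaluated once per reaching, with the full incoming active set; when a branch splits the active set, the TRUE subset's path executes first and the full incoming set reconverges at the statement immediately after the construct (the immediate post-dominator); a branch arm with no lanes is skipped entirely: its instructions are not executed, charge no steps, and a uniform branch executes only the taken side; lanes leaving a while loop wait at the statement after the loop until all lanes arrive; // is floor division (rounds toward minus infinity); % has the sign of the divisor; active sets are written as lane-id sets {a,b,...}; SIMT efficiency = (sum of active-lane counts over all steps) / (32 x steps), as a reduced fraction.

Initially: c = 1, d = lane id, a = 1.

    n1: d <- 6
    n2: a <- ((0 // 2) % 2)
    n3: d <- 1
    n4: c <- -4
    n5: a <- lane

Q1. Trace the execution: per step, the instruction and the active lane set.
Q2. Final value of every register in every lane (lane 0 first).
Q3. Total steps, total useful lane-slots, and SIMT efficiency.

step 0: d <- 6                       {0,1,2,3,4,5,6,7,8,9,10,11,12,13,14,15,16,17,18,19,20,21,22,23,24,25,26,27,28,29,30,31}
step 1: a <- ((0 // 2) % 2)          {0,1,2,3,4,5,6,7,8,9,10,11,12,13,14,15,16,17,18,19,20,21,22,23,24,25,26,27,28,29,30,31}
step 2: d <- 1                       {0,1,2,3,4,5,6,7,8,9,10,11,12,13,14,15,16,17,18,19,20,21,22,23,24,25,26,27,28,29,30,31}
step 3: c <- -4                      {0,1,2,3,4,5,6,7,8,9,10,11,12,13,14,15,16,17,18,19,20,21,22,23,24,25,26,27,28,29,30,31}
step 4: a <- lane                    {0,1,2,3,4,5,6,7,8,9,10,11,12,13,14,15,16,17,18,19,20,21,22,23,24,25,26,27,28,29,30,31}

Answer: 5 steps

c: -4,-4,-4,-4,-4,-4,-4,-4,-4,-4,-4,-4,-4,-4,-4,-4,-4,-4,-4,-4,-4,-4,-4,-4,-4,-4,-4,-4,-4,-4,-4,-4
d: 1,1,1,1,1,1,1,1,1,1,1,1,1,1,1,1,1,1,1,1,1,1,1,1,1,1,1,1,1,1,1,1
a: 0,1,2,3,4,5,6,7,8,9,10,11,12,13,14,15,16,17,18,19,20,21,22,23,24,25,26,27,28,29,30,31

steps = 5; useful = 160; efficiency = 160/160 = 1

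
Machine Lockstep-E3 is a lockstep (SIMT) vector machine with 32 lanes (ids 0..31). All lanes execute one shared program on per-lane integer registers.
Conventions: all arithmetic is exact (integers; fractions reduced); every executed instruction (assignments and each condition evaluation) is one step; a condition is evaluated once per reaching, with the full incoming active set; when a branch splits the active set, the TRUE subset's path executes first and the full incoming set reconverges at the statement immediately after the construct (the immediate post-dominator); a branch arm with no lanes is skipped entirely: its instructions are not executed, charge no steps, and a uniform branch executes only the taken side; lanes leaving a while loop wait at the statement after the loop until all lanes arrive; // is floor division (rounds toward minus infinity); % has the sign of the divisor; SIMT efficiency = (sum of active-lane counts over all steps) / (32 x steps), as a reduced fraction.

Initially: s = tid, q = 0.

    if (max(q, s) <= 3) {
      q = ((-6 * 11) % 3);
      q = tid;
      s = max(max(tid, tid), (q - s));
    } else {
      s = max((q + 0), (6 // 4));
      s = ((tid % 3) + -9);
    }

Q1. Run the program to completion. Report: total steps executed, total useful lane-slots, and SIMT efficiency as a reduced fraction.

Answer: 6 steps, 100 useful, 25/48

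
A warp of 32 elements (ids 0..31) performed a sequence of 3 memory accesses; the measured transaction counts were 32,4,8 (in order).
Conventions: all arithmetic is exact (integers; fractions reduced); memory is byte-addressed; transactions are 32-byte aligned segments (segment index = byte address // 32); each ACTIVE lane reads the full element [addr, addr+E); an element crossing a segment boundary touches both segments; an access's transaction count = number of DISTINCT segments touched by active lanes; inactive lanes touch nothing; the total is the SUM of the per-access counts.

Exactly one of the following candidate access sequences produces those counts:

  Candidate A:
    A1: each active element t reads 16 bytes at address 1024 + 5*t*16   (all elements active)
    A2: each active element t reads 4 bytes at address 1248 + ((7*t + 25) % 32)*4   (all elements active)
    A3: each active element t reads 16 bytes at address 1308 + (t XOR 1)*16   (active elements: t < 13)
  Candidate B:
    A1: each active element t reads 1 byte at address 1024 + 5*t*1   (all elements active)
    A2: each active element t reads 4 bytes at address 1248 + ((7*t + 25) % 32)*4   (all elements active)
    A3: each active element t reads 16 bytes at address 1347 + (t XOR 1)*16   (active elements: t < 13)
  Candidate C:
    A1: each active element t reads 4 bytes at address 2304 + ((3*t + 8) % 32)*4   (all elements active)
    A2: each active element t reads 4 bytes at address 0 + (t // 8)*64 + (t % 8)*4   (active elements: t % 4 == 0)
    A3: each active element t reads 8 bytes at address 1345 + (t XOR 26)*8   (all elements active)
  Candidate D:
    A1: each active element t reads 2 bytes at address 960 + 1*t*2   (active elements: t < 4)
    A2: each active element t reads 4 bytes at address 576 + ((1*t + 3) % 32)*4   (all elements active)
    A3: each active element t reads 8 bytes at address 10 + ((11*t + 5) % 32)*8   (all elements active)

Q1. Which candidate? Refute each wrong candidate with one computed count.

B: A1 gives 5 transactions, not 32
C: A1 gives 4 transactions, not 32
D: A1 gives 1 transaction, not 32
A: all counts match (32,4,8)

Answer: A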